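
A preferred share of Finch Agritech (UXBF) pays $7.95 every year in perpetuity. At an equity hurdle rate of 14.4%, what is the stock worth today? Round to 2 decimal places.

$55.21

Zero-growth DDM (perpetuity): P₀ = D/r = 7.95 / 0.144 = 55.2083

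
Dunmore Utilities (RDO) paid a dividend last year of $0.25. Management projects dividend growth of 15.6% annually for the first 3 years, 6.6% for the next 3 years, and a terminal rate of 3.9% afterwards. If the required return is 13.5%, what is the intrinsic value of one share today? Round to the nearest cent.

Three-stage DDM. Project D₁…D_6; terminal Gordon value at t=6 with g = 0.039; discount at r = 0.135.
D_1 = 0.2890
D_2 = 0.3341
D_3 = 0.3862
D_4 = 0.4117
D_5 = 0.4389
D_6 = 0.4678
TV_6 = 0.4861/(0.135−0.039) = 5.0633
P₀ = Σ Dₜ/(1+r)ᵗ + TV_6/(1+r)^6 = 3.8464

$3.85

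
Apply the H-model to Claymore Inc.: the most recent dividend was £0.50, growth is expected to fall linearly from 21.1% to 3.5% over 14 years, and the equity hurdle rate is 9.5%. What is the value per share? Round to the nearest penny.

£18.89

H-model: P₀ = D₀[(1+g_L) + H(g_S−g_L)]/(r−g_L), with H = 14/2 = 7.
P₀ = 0.50 × [(1+0.035) + 7×(0.211−0.035)] / (0.095−0.035)
   = 0.50 × 2.2670 / 0.06 = 18.8917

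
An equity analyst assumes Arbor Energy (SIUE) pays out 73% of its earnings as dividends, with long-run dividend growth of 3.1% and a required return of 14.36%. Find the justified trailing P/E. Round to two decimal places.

Justified trailing P/E = b(1+g)/(r−g) = 0.73×(1+0.031)/(0.1436−0.031) = 6.6841

6.68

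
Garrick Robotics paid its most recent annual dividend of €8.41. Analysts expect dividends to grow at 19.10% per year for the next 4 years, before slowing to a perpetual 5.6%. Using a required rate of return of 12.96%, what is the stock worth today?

€187.58

Two-stage DDM. Project D₁…D_4 at 0.191, terminal growth 0.056, discount at r = 0.1296.
D_1 = 10.0163
D_2 = 11.9294
D_3 = 14.2079
D_4 = 16.9217
Terminal value at t=4: TV = D_5/(r−g) = 17.8693/(0.1296−0.056) = 242.7891
P₀ = 10.0163/(1+0.1296)^1 + 11.9294/(1+0.1296)^2 + 14.2079/(1+0.1296)^3 + 16.9217/(1+0.1296)^4 + 242.7891/(1+0.1296)^4 = 187.5847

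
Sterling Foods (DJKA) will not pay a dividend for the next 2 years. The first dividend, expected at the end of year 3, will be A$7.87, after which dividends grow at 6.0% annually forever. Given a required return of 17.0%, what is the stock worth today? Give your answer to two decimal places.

A$52.26

Deferred-dividend DDM. At t=2 the remaining stream is a growing perpetuity with first payment D_3 = 7.87.
V_2 = D_3/(r−g) = 7.87/(0.17−0.06) = 71.5455
P₀ = V_2/(1+r)^2 = 71.5455/(1+0.17)^2 = 52.2649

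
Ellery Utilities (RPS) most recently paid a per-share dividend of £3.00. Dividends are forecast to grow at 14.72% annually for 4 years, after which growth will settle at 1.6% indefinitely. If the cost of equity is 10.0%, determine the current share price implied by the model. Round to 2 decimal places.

£56.27

Two-stage DDM. Project D₁…D_4 at 0.1472, terminal growth 0.016, discount at r = 0.1.
D_1 = 3.4416
D_2 = 3.9482
D_3 = 4.5294
D_4 = 5.1961
Terminal value at t=4: TV = D_5/(r−g) = 5.2792/(0.1−0.016) = 62.8481
P₀ = 3.4416/(1+0.1)^1 + 3.9482/(1+0.1)^2 + 4.5294/(1+0.1)^3 + 5.1961/(1+0.1)^4 + 62.8481/(1+0.1)^4 = 56.2698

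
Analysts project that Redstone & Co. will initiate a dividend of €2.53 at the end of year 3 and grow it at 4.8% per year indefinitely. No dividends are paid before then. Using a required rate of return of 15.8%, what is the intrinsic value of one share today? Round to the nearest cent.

Deferred-dividend DDM. At t=2 the remaining stream is a growing perpetuity with first payment D_3 = 2.53.
V_2 = D_3/(r−g) = 2.53/(0.158−0.048) = 23.0000
P₀ = V_2/(1+r)^2 = 23.0000/(1+0.158)^2 = 17.1518

€17.15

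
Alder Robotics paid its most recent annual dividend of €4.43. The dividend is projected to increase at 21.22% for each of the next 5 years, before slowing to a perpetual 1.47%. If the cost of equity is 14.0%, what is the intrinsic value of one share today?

Two-stage DDM. Project D₁…D_5 at 0.2122, terminal growth 0.0147, discount at r = 0.14.
D_1 = 5.3700
D_2 = 6.5096
D_3 = 7.8909
D_4 = 9.5653
D_5 = 11.5951
Terminal value at t=5: TV = D_6/(r−g) = 11.7656/(0.14−0.0147) = 93.8992
P₀ = 5.3700/(1+0.14)^1 + 6.5096/(1+0.14)^2 + 7.8909/(1+0.14)^3 + 9.5653/(1+0.14)^4 + 11.5951/(1+0.14)^5 + 93.8992/(1+0.14)^5 = 75.4995

€75.50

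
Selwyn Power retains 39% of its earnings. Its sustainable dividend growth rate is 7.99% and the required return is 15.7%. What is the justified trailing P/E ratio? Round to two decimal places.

Payout ratio b = 1 − 0.39 = 0.61.
Justified trailing P/E = b(1+g)/(r−g) = 0.61×(1+0.0799)/(0.157−0.0799) = 8.5440

8.54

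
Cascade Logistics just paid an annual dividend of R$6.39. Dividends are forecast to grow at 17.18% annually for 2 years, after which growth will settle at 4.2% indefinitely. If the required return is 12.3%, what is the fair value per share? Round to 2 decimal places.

Two-stage DDM. Project D₁…D_2 at 0.1718, terminal growth 0.042, discount at r = 0.123.
D_1 = 7.4878
D_2 = 8.7742
Terminal value at t=2: TV = D_3/(r−g) = 9.1427/(0.123−0.042) = 112.8731
P₀ = 7.4878/(1+0.123)^1 + 8.7742/(1+0.123)^2 + 112.8731/(1+0.123)^2 = 103.1267

R$103.13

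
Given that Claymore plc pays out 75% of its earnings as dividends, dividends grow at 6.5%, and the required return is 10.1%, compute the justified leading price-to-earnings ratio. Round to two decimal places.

20.83

Justified leading P/E = b/(r−g) = 0.75/(0.101−0.065) = 20.8333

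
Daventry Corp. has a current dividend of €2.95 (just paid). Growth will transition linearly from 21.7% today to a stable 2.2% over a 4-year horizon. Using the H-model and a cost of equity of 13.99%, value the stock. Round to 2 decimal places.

€35.33

H-model: P₀ = D₀[(1+g_L) + H(g_S−g_L)]/(r−g_L), with H = 4/2 = 2.
P₀ = 2.95 × [(1+0.022) + 2×(0.217−0.022)] / (0.1399−0.022)
   = 2.95 × 1.4120 / 0.1179 = 35.3299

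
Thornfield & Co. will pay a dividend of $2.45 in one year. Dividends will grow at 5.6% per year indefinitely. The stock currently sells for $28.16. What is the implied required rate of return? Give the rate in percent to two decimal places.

Rearranging the constant-growth DDM: r = D₁/P₀ + g.
r = 2.4500 / 28.16 + 0.056 = 0.08700 + 0.056 = 0.14300

14.30%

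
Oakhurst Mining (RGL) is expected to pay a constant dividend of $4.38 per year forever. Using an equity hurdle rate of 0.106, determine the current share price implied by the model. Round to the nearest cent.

$41.32

Zero-growth DDM (perpetuity): P₀ = D/r = 4.38 / 0.106 = 41.3208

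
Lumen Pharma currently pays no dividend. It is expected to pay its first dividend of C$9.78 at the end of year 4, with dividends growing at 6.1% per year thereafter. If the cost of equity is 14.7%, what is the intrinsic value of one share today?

C$75.36

Deferred-dividend DDM. At t=3 the remaining stream is a growing perpetuity with first payment D_4 = 9.78.
V_3 = D_4/(r−g) = 9.78/(0.147−0.061) = 113.7209
P₀ = V_3/(1+r)^3 = 113.7209/(1+0.147)^3 = 75.3616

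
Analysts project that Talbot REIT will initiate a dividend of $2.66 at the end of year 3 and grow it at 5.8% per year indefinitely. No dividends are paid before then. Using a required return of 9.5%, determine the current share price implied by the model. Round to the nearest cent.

$59.96

Deferred-dividend DDM. At t=2 the remaining stream is a growing perpetuity with first payment D_3 = 2.66.
V_2 = D_3/(r−g) = 2.66/(0.095−0.058) = 71.8919
P₀ = V_2/(1+r)^2 = 71.8919/(1+0.095)^2 = 59.9586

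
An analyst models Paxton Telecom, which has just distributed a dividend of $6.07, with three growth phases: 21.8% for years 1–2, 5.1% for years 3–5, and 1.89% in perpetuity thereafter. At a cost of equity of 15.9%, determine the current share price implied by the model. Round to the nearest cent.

$66.03

Three-stage DDM. Project D₁…D_5; terminal Gordon value at t=5 with g = 0.0189; discount at r = 0.159.
D_1 = 7.3933
D_2 = 9.0050
D_3 = 9.4642
D_4 = 9.9469
D_5 = 10.4542
TV_5 = 10.6518/(0.159−0.0189) = 76.0300
P₀ = Σ Dₜ/(1+r)ᵗ + TV_5/(1+r)^5 = 66.0285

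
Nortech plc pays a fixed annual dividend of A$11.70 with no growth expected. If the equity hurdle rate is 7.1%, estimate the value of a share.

A$164.79

Zero-growth DDM (perpetuity): P₀ = D/r = 11.70 / 0.071 = 164.7887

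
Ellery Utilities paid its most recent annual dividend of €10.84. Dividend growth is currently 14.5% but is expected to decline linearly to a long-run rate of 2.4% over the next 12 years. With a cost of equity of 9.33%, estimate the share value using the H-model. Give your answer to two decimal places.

€273.74

H-model: P₀ = D₀[(1+g_L) + H(g_S−g_L)]/(r−g_L), with H = 12/2 = 6.
P₀ = 10.84 × [(1+0.024) + 6×(0.145−0.024)] / (0.0933−0.024)
   = 10.84 × 1.7500 / 0.0693 = 273.7374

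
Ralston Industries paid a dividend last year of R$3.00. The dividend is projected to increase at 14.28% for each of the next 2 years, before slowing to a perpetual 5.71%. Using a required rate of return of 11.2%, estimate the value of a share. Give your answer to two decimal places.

R$67.26

Two-stage DDM. Project D₁…D_2 at 0.1428, terminal growth 0.0571, discount at r = 0.112.
D_1 = 3.4284
D_2 = 3.9180
Terminal value at t=2: TV = D_3/(r−g) = 4.1417/(0.112−0.0571) = 75.4407
P₀ = 3.4284/(1+0.112)^1 + 3.9180/(1+0.112)^2 + 75.4407/(1+0.112)^2 = 67.2609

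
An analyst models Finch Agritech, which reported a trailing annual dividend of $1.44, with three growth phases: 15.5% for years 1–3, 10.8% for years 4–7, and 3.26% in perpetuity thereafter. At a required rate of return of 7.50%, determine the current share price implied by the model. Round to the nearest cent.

Three-stage DDM. Project D₁…D_7; terminal Gordon value at t=7 with g = 0.0326; discount at r = 0.075.
D_1 = 1.6632
D_2 = 1.9210
D_3 = 2.2188
D_4 = 2.4584
D_5 = 2.7239
D_6 = 3.0181
D_7 = 3.3440
TV_7 = 3.4530/(0.075−0.0326) = 81.4392
P₀ = Σ Dₜ/(1+r)ᵗ + TV_7/(1+r)^7 = 61.7928

$61.79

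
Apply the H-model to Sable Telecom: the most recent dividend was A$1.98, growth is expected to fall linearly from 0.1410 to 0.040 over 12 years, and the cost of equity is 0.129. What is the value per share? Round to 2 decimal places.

H-model: P₀ = D₀[(1+g_L) + H(g_S−g_L)]/(r−g_L), with H = 12/2 = 6.
P₀ = 1.98 × [(1+0.04) + 6×(0.141−0.04)] / (0.129−0.04)
   = 1.98 × 1.6460 / 0.089 = 36.6189

A$36.62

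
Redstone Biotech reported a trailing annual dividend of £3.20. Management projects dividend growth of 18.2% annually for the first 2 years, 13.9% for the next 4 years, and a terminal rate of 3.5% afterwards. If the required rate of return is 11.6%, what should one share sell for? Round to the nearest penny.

£71.86

Three-stage DDM. Project D₁…D_6; terminal Gordon value at t=6 with g = 0.035; discount at r = 0.116.
D_1 = 3.7824
D_2 = 4.4708
D_3 = 5.0922
D_4 = 5.8001
D_5 = 6.6063
D_6 = 7.5245
TV_6 = 7.7879/(0.116−0.035) = 96.1469
P₀ = Σ Dₜ/(1+r)ᵗ + TV_6/(1+r)^6 = 71.8609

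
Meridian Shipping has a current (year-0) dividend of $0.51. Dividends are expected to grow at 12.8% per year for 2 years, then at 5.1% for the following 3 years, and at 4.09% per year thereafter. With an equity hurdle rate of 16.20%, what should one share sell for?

$5.22

Three-stage DDM. Project D₁…D_5; terminal Gordon value at t=5 with g = 0.0409; discount at r = 0.162.
D_1 = 0.5753
D_2 = 0.6489
D_3 = 0.6820
D_4 = 0.7168
D_5 = 0.7533
TV_5 = 0.7842/(0.162−0.0409) = 6.4753
P₀ = Σ Dₜ/(1+r)ᵗ + TV_5/(1+r)^5 = 5.2157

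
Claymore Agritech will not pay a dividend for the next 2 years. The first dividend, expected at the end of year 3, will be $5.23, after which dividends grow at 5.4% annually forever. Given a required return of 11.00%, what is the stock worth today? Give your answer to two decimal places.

Deferred-dividend DDM. At t=2 the remaining stream is a growing perpetuity with first payment D_3 = 5.23.
V_2 = D_3/(r−g) = 5.23/(0.11−0.054) = 93.3929
P₀ = V_2/(1+r)^2 = 93.3929/(1+0.11)^2 = 75.7997

$75.80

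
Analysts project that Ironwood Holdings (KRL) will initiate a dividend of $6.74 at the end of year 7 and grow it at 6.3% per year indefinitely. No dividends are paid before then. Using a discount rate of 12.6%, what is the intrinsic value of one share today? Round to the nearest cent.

$52.49

Deferred-dividend DDM. At t=6 the remaining stream is a growing perpetuity with first payment D_7 = 6.74.
V_6 = D_7/(r−g) = 6.74/(0.126−0.063) = 106.9841
P₀ = V_6/(1+r)^6 = 106.9841/(1+0.126)^6 = 52.4915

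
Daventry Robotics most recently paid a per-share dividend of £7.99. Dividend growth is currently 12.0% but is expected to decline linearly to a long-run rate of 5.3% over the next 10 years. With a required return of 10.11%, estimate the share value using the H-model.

£230.56

H-model: P₀ = D₀[(1+g_L) + H(g_S−g_L)]/(r−g_L), with H = 10/2 = 5.
P₀ = 7.99 × [(1+0.053) + 5×(0.12−0.053)] / (0.1011−0.053)
   = 7.99 × 1.3880 / 0.0481 = 230.5638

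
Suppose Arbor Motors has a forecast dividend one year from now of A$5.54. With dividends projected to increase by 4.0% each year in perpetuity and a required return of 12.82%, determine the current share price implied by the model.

A$62.81

Gordon growth model: P₀ = D₁/(r − g), with D₁ = 5.54 given directly.
P₀ = 5.5400 / (0.1282 − 0.04) = 5.5400 / 0.0882 = 62.8118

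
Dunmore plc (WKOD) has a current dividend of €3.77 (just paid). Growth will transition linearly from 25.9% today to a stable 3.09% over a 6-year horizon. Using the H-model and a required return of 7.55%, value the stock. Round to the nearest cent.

H-model: P₀ = D₀[(1+g_L) + H(g_S−g_L)]/(r−g_L), with H = 6/2 = 3.
P₀ = 3.77 × [(1+0.0309) + 3×(0.259−0.0309)] / (0.0755−0.0309)
   = 3.77 × 1.7152 / 0.0446 = 144.9844

€144.98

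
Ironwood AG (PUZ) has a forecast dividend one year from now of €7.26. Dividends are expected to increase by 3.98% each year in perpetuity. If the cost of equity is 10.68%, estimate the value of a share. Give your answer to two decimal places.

Gordon growth model: P₀ = D₁/(r − g), with D₁ = 7.26 given directly.
P₀ = 7.2600 / (0.1068 − 0.0398) = 7.2600 / 0.067 = 108.3582

€108.36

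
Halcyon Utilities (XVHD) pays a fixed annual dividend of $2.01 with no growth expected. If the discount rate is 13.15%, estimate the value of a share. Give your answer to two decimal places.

$15.29

Zero-growth DDM (perpetuity): P₀ = D/r = 2.01 / 0.1315 = 15.2852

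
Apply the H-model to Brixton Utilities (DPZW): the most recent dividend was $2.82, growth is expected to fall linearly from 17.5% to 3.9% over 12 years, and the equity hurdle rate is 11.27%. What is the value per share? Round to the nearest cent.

H-model: P₀ = D₀[(1+g_L) + H(g_S−g_L)]/(r−g_L), with H = 12/2 = 6.
P₀ = 2.82 × [(1+0.039) + 6×(0.175−0.039)] / (0.1127−0.039)
   = 2.82 × 1.8550 / 0.0737 = 70.9783

$70.98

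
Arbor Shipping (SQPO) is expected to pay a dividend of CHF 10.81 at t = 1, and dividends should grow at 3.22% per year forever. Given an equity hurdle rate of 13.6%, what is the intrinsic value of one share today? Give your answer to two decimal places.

Gordon growth model: P₀ = D₁/(r − g), with D₁ = 10.81 given directly.
P₀ = 10.8100 / (0.136 − 0.0322) = 10.8100 / 0.1038 = 104.1426

CHF 104.14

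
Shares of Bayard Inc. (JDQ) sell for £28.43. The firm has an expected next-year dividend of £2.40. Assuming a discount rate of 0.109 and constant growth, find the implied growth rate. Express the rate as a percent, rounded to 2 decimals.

From P₀ = D₁/(r − g), the implied growth is g = r − D₁/P₀.
g = 0.109 − 2.40/28.43 = 0.109 − 0.08442 = 0.02458

2.46%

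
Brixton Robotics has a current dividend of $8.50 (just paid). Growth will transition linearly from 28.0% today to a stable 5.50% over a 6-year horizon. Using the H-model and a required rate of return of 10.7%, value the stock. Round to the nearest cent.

H-model: P₀ = D₀[(1+g_L) + H(g_S−g_L)]/(r−g_L), with H = 6/2 = 3.
P₀ = 8.50 × [(1+0.055) + 3×(0.28−0.055)] / (0.107−0.055)
   = 8.50 × 1.7300 / 0.052 = 282.7885

$282.79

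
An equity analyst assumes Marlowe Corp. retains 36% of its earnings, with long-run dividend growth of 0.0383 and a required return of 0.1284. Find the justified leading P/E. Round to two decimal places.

Payout ratio b = 1 − 0.36 = 0.64.
Justified leading P/E = b/(r−g) = 0.64/(0.1284−0.0383) = 7.1032

7.10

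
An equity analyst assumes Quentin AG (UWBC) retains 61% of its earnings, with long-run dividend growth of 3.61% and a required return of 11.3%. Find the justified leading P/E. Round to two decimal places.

5.07

Payout ratio b = 1 − 0.61 = 0.39.
Justified leading P/E = b/(r−g) = 0.39/(0.113−0.0361) = 5.0715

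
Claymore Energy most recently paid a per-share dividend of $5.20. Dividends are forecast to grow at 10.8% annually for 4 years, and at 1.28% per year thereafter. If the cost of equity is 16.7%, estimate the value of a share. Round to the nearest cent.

$46.05

Two-stage DDM. Project D₁…D_4 at 0.108, terminal growth 0.0128, discount at r = 0.167.
D_1 = 5.7616
D_2 = 6.3839
D_3 = 7.0733
D_4 = 7.8372
Terminal value at t=4: TV = D_5/(r−g) = 7.9375/(0.167−0.0128) = 51.4756
P₀ = 5.7616/(1+0.167)^1 + 6.3839/(1+0.167)^2 + 7.0733/(1+0.167)^3 + 7.8372/(1+0.167)^4 + 51.4756/(1+0.167)^4 = 46.0542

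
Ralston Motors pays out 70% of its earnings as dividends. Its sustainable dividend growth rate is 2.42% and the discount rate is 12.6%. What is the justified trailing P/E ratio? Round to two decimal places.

Justified trailing P/E = b(1+g)/(r−g) = 0.70×(1+0.0242)/(0.126−0.0242) = 7.0426

7.04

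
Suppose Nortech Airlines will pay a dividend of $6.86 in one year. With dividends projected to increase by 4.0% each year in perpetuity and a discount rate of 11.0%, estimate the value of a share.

$98.00

Gordon growth model: P₀ = D₁/(r − g), with D₁ = 6.86 given directly.
P₀ = 6.8600 / (0.11 − 0.04) = 6.8600 / 0.07 = 98.0000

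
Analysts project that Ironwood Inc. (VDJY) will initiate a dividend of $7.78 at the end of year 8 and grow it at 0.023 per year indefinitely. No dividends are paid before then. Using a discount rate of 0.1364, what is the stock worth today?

$28.03

Deferred-dividend DDM. At t=7 the remaining stream is a growing perpetuity with first payment D_8 = 7.78.
V_7 = D_8/(r−g) = 7.78/(0.1364−0.023) = 68.6067
P₀ = V_7/(1+r)^7 = 68.6067/(1+0.1364)^7 = 28.0316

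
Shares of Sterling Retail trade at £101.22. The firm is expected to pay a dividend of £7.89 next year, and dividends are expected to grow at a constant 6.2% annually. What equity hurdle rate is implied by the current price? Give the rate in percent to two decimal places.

13.99%

Rearranging the constant-growth DDM: r = D₁/P₀ + g.
r = 7.8900 / 101.22 + 0.062 = 0.07795 + 0.062 = 0.13995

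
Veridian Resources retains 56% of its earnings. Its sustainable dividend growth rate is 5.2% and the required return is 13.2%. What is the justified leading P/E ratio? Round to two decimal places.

5.50

Payout ratio b = 1 − 0.56 = 0.44.
Justified leading P/E = b/(r−g) = 0.44/(0.132−0.052) = 5.5000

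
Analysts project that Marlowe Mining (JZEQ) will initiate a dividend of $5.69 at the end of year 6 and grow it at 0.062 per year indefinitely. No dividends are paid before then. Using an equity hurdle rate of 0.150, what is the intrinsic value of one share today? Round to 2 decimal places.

Deferred-dividend DDM. At t=5 the remaining stream is a growing perpetuity with first payment D_6 = 5.69.
V_5 = D_6/(r−g) = 5.69/(0.15−0.062) = 64.6591
P₀ = V_5/(1+r)^5 = 64.6591/(1+0.15)^5 = 32.1470

$32.15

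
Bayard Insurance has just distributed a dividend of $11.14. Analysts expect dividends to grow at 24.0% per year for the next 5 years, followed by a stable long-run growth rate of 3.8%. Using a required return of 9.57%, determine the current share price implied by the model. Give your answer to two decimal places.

Two-stage DDM. Project D₁…D_5 at 0.24, terminal growth 0.038, discount at r = 0.0957.
D_1 = 13.8136
D_2 = 17.1289
D_3 = 21.2398
D_4 = 26.3373
D_5 = 32.6583
Terminal value at t=5: TV = D_6/(r−g) = 33.8993/(0.0957−0.038) = 587.5099
P₀ = 13.8136/(1+0.0957)^1 + 17.1289/(1+0.0957)^2 + 21.2398/(1+0.0957)^3 + 26.3373/(1+0.0957)^4 + 32.6583/(1+0.0957)^5 + 587.5099/(1+0.0957)^5 = 453.9849

$453.98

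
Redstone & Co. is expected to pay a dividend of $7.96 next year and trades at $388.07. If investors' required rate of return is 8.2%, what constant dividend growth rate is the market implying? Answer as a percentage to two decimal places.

6.15%

From P₀ = D₁/(r − g), the implied growth is g = r − D₁/P₀.
g = 0.082 − 7.96/388.07 = 0.082 − 0.02051 = 0.06149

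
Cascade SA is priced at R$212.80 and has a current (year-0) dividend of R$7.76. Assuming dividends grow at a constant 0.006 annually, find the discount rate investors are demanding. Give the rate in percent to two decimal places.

4.27%

Rearranging the constant-growth DDM: r = D₁/P₀ + g.
D₁ = 7.76 × (1 + 0.006) = 7.8066.
r = 7.8066 / 212.80 + 0.006 = 0.03668 + 0.006 = 0.04268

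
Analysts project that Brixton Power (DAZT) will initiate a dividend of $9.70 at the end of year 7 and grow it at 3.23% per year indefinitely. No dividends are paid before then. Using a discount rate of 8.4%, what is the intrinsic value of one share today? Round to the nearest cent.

$115.64

Deferred-dividend DDM. At t=6 the remaining stream is a growing perpetuity with first payment D_7 = 9.70.
V_6 = D_7/(r−g) = 9.70/(0.084−0.0323) = 187.6209
P₀ = V_6/(1+r)^6 = 187.6209/(1+0.084)^6 = 115.6393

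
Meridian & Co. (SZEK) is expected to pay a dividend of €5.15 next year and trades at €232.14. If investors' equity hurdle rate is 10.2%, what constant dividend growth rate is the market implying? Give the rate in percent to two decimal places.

From P₀ = D₁/(r − g), the implied growth is g = r − D₁/P₀.
g = 0.102 − 5.15/232.14 = 0.102 − 0.02218 = 0.07982

7.98%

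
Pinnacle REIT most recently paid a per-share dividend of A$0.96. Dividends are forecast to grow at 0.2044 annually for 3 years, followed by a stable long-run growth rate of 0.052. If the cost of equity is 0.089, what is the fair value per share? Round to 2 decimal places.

Two-stage DDM. Project D₁…D_3 at 0.2044, terminal growth 0.052, discount at r = 0.089.
D_1 = 1.1562
D_2 = 1.3926
D_3 = 1.6772
Terminal value at t=3: TV = D_4/(r−g) = 1.7644/(0.089−0.052) = 47.6867
P₀ = 1.1562/(1+0.089)^1 + 1.3926/(1+0.089)^2 + 1.6772/(1+0.089)^3 + 47.6867/(1+0.089)^3 = 40.4591

A$40.46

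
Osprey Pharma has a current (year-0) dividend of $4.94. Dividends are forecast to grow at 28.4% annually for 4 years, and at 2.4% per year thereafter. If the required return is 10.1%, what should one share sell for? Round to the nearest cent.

$150.97

Two-stage DDM. Project D₁…D_4 at 0.284, terminal growth 0.024, discount at r = 0.101.
D_1 = 6.3430
D_2 = 8.1444
D_3 = 10.4574
D_4 = 13.4272
Terminal value at t=4: TV = D_5/(r−g) = 13.7495/(0.101−0.024) = 178.5650
P₀ = 6.3430/(1+0.101)^1 + 8.1444/(1+0.101)^2 + 10.4574/(1+0.101)^3 + 13.4272/(1+0.101)^4 + 178.5650/(1+0.101)^4 = 150.9726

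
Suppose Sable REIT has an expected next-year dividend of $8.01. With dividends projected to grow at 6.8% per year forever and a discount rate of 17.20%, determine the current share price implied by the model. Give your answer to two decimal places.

Gordon growth model: P₀ = D₁/(r − g), with D₁ = 8.01 given directly.
P₀ = 8.0100 / (0.172 − 0.068) = 8.0100 / 0.104 = 77.0192

$77.02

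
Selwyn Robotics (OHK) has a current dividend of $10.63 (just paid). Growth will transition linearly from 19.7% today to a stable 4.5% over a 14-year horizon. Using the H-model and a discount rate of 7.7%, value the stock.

H-model: P₀ = D₀[(1+g_L) + H(g_S−g_L)]/(r−g_L), with H = 14/2 = 7.
P₀ = 10.63 × [(1+0.045) + 7×(0.197−0.045)] / (0.077−0.045)
   = 10.63 × 2.1090 / 0.032 = 700.5834

$700.58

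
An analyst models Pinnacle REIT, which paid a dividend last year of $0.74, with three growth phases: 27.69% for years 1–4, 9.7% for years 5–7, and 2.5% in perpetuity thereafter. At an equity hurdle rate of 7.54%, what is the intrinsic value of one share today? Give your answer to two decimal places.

Three-stage DDM. Project D₁…D_7; terminal Gordon value at t=7 with g = 0.025; discount at r = 0.0754.
D_1 = 0.9449
D_2 = 1.2066
D_3 = 1.5406
D_4 = 1.9672
D_5 = 2.1581
D_6 = 2.3674
D_7 = 2.5970
TV_7 = 2.6620/(0.0754−0.025) = 52.8168
P₀ = Σ Dₜ/(1+r)ᵗ + TV_7/(1+r)^7 = 40.9767

$40.98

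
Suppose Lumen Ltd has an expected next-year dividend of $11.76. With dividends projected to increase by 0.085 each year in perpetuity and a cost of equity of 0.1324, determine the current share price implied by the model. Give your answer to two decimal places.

Gordon growth model: P₀ = D₁/(r − g), with D₁ = 11.76 given directly.
P₀ = 11.7600 / (0.1324 − 0.085) = 11.7600 / 0.0474 = 248.1013

$248.10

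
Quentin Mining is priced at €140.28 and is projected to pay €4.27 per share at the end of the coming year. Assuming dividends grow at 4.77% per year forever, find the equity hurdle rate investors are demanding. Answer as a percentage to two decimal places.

7.81%

Rearranging the constant-growth DDM: r = D₁/P₀ + g.
r = 4.2700 / 140.28 + 0.0477 = 0.03044 + 0.0477 = 0.07814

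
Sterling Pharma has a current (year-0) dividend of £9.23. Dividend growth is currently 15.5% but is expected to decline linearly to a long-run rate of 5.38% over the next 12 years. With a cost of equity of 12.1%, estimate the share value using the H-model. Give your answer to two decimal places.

H-model: P₀ = D₀[(1+g_L) + H(g_S−g_L)]/(r−g_L), with H = 12/2 = 6.
P₀ = 9.23 × [(1+0.0538) + 6×(0.155−0.0538)] / (0.121−0.0538)
   = 9.23 × 1.6610 / 0.0672 = 228.1403

£228.14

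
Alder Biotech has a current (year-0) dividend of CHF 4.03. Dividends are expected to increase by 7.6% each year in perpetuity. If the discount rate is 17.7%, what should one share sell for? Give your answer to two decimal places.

CHF 42.93

Gordon growth model: P₀ = D₁/(r − g). D₁ = 4.03 × (1 + 0.076) = 4.3363.
P₀ = 4.3363 / (0.177 − 0.076) = 4.3363 / 0.101 = 42.9335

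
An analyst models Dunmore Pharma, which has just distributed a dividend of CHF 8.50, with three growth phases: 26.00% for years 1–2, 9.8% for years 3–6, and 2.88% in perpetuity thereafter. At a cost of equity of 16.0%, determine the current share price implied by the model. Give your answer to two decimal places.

CHF 117.42

Three-stage DDM. Project D₁…D_6; terminal Gordon value at t=6 with g = 0.0288; discount at r = 0.16.
D_1 = 10.7100
D_2 = 13.4946
D_3 = 14.8171
D_4 = 16.2691
D_5 = 17.8635
D_6 = 19.6141
TV_6 = 20.1790/(0.16−0.0288) = 153.8036
P₀ = Σ Dₜ/(1+r)ᵗ + TV_6/(1+r)^6 = 117.4224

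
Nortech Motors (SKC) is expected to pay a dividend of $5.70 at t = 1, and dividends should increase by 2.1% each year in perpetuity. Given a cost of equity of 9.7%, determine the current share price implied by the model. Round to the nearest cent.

$75.00

Gordon growth model: P₀ = D₁/(r − g), with D₁ = 5.70 given directly.
P₀ = 5.7000 / (0.097 − 0.021) = 5.7000 / 0.076 = 75.0000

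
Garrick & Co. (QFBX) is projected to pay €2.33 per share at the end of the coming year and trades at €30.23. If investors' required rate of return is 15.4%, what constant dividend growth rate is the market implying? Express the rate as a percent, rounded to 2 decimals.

7.69%

From P₀ = D₁/(r − g), the implied growth is g = r − D₁/P₀.
g = 0.154 − 2.33/30.23 = 0.154 − 0.07708 = 0.07692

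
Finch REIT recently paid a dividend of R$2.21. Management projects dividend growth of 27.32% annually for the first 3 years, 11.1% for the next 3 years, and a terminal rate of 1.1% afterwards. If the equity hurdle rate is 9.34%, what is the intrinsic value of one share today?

Three-stage DDM. Project D₁…D_6; terminal Gordon value at t=6 with g = 0.011; discount at r = 0.0934.
D_1 = 2.8138
D_2 = 3.5825
D_3 = 4.5612
D_4 = 5.0675
D_5 = 5.6300
D_6 = 6.2550
TV_6 = 6.3238/(0.0934−0.011) = 76.7447
P₀ = Σ Dₜ/(1+r)ᵗ + TV_6/(1+r)^6 = 64.7812

R$64.78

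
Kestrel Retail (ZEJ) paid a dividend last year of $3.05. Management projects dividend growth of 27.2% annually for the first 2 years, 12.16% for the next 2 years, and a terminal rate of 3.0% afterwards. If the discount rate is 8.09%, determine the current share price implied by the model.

$108.77

Three-stage DDM. Project D₁…D_4; terminal Gordon value at t=4 with g = 0.03; discount at r = 0.0809.
D_1 = 3.8796
D_2 = 4.9349
D_3 = 5.5349
D_4 = 6.2080
TV_4 = 6.3942/(0.0809−0.03) = 125.6231
P₀ = Σ Dₜ/(1+r)ᵗ + TV_4/(1+r)^4 = 108.7733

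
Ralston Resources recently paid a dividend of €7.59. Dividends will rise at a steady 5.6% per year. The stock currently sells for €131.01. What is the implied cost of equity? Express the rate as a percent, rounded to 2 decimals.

Rearranging the constant-growth DDM: r = D₁/P₀ + g.
D₁ = 7.59 × (1 + 0.056) = 8.0150.
r = 8.0150 / 131.01 + 0.056 = 0.06118 + 0.056 = 0.11718

11.72%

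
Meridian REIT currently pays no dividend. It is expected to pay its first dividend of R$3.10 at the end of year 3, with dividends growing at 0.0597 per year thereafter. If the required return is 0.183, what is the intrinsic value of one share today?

Deferred-dividend DDM. At t=2 the remaining stream is a growing perpetuity with first payment D_3 = 3.10.
V_2 = D_3/(r−g) = 3.10/(0.183−0.0597) = 25.1419
P₀ = V_2/(1+r)^2 = 25.1419/(1+0.183)^2 = 17.9651

R$17.97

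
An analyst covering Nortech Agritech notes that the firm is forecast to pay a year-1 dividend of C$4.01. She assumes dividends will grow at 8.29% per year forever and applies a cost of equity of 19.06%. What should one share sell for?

C$37.23

Gordon growth model: P₀ = D₁/(r − g), with D₁ = 4.01 given directly.
P₀ = 4.0100 / (0.1906 − 0.0829) = 4.0100 / 0.1077 = 37.2331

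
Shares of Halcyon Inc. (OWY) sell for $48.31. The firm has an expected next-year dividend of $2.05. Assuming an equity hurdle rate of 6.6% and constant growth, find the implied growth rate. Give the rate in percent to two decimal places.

From P₀ = D₁/(r − g), the implied growth is g = r − D₁/P₀.
g = 0.066 − 2.05/48.31 = 0.066 − 0.04243 = 0.02357

2.36%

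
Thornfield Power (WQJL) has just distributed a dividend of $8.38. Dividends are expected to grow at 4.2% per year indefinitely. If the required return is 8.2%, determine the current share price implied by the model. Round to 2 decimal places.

$218.30

Gordon growth model: P₀ = D₁/(r − g). D₁ = 8.38 × (1 + 0.042) = 8.7320.
P₀ = 8.7320 / (0.082 − 0.042) = 8.7320 / 0.04 = 218.2990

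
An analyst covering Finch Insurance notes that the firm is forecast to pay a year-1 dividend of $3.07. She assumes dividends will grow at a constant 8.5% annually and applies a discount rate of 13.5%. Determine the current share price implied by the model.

Gordon growth model: P₀ = D₁/(r − g), with D₁ = 3.07 given directly.
P₀ = 3.0700 / (0.135 − 0.085) = 3.0700 / 0.05 = 61.4000

$61.40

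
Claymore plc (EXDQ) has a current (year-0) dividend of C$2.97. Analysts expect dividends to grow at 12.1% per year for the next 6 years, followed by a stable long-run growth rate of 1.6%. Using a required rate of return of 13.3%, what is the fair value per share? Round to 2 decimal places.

C$41.37

Two-stage DDM. Project D₁…D_6 at 0.121, terminal growth 0.016, discount at r = 0.133.
D_1 = 3.3294
D_2 = 3.7322
D_3 = 4.1838
D_4 = 4.6901
D_5 = 5.2576
D_6 = 5.8937
Terminal value at t=6: TV = D_7/(r−g) = 5.9880/(0.133−0.016) = 51.1797
P₀ = 3.3294/(1+0.133)^1 + 3.7322/(1+0.133)^2 + 4.1838/(1+0.133)^3 + 4.6901/(1+0.133)^4 + 5.2576/(1+0.133)^5 + 5.8937/(1+0.133)^6 + 51.1797/(1+0.133)^6 = 41.3656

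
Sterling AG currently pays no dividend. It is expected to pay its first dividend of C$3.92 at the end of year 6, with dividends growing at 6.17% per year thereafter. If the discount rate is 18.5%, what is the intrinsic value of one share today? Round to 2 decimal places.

C$13.61

Deferred-dividend DDM. At t=5 the remaining stream is a growing perpetuity with first payment D_6 = 3.92.
V_5 = D_6/(r−g) = 3.92/(0.185−0.0617) = 31.7924
P₀ = V_5/(1+r)^5 = 31.7924/(1+0.185)^5 = 13.6060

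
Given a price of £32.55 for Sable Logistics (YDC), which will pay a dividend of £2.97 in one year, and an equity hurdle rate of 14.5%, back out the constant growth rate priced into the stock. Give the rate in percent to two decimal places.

From P₀ = D₁/(r − g), the implied growth is g = r − D₁/P₀.
g = 0.145 − 2.97/32.55 = 0.145 − 0.09124 = 0.05376

5.38%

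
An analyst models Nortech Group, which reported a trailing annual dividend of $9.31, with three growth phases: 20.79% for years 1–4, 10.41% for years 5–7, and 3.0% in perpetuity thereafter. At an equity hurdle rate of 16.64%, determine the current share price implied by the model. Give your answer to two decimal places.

$138.06

Three-stage DDM. Project D₁…D_7; terminal Gordon value at t=7 with g = 0.03; discount at r = 0.1664.
D_1 = 11.2455
D_2 = 13.5835
D_3 = 16.4075
D_4 = 19.8186
D_5 = 21.8817
D_6 = 24.1596
D_7 = 26.6747
TV_7 = 27.4749/(0.1664−0.03) = 201.4289
P₀ = Σ Dₜ/(1+r)ᵗ + TV_7/(1+r)^7 = 138.0624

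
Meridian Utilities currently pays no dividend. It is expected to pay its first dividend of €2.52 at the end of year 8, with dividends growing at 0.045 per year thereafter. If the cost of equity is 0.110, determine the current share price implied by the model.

€18.67

Deferred-dividend DDM. At t=7 the remaining stream is a growing perpetuity with first payment D_8 = 2.52.
V_7 = D_8/(r−g) = 2.52/(0.11−0.045) = 38.7692
P₀ = V_7/(1+r)^7 = 38.7692/(1+0.11)^7 = 18.6735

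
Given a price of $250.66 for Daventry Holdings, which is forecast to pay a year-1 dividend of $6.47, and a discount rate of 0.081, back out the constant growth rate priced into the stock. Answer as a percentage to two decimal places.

5.52%

From P₀ = D₁/(r − g), the implied growth is g = r − D₁/P₀.
g = 0.081 − 6.47/250.66 = 0.081 − 0.02581 = 0.05519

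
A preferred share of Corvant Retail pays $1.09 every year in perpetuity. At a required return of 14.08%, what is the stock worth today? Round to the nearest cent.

$7.74

Zero-growth DDM (perpetuity): P₀ = D/r = 1.09 / 0.1408 = 7.7415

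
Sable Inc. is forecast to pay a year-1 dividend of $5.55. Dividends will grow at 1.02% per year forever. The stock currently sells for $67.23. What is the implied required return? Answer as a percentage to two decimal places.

Rearranging the constant-growth DDM: r = D₁/P₀ + g.
r = 5.5500 / 67.23 + 0.0102 = 0.08255 + 0.0102 = 0.09275

9.28%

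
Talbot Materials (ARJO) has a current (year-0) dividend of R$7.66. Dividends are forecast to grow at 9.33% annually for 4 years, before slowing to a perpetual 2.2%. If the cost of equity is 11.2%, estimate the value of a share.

Two-stage DDM. Project D₁…D_4 at 0.0933, terminal growth 0.022, discount at r = 0.112.
D_1 = 8.3747
D_2 = 9.1560
D_3 = 10.0103
D_4 = 10.9443
Terminal value at t=4: TV = D_5/(r−g) = 11.1850/(0.112−0.022) = 124.2781
P₀ = 8.3747/(1+0.112)^1 + 9.1560/(1+0.112)^2 + 10.0103/(1+0.112)^3 + 10.9443/(1+0.112)^4 + 124.2781/(1+0.112)^4 = 110.6518

R$110.65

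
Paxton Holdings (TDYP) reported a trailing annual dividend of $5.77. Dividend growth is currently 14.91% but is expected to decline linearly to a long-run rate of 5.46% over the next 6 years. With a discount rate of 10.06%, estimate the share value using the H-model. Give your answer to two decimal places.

$167.84

H-model: P₀ = D₀[(1+g_L) + H(g_S−g_L)]/(r−g_L), with H = 6/2 = 3.
P₀ = 5.77 × [(1+0.0546) + 3×(0.1491−0.0546)] / (0.1006−0.0546)
   = 5.77 × 1.3381 / 0.046 = 167.8443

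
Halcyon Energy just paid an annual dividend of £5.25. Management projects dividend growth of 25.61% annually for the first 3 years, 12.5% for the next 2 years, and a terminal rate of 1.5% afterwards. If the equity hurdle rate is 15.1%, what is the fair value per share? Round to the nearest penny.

£80.64

Three-stage DDM. Project D₁…D_5; terminal Gordon value at t=5 with g = 0.015; discount at r = 0.151.
D_1 = 6.5945
D_2 = 8.2834
D_3 = 10.4048
D_4 = 11.7054
D_5 = 13.1685
TV_5 = 13.3660/(0.151−0.015) = 98.2798
P₀ = Σ Dₜ/(1+r)ᵗ + TV_5/(1+r)^5 = 80.6440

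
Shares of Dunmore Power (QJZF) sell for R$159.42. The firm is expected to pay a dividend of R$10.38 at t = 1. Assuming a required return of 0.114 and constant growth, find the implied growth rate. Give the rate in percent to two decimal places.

From P₀ = D₁/(r − g), the implied growth is g = r − D₁/P₀.
g = 0.114 − 10.38/159.42 = 0.114 − 0.06511 = 0.04889

4.89%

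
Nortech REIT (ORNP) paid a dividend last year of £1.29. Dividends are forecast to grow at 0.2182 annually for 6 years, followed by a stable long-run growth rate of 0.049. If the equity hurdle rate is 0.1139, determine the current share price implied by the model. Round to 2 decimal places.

Two-stage DDM. Project D₁…D_6 at 0.2182, terminal growth 0.049, discount at r = 0.1139.
D_1 = 1.5715
D_2 = 1.9144
D_3 = 2.3321
D_4 = 2.8410
D_5 = 3.4608
D_6 = 4.2160
Terminal value at t=6: TV = D_7/(r−g) = 4.4226/(0.1139−0.049) = 68.1447
P₀ = 1.5715/(1+0.1139)^1 + 1.9144/(1+0.1139)^2 + 2.3321/(1+0.1139)^3 + 2.8410/(1+0.1139)^4 + 3.4608/(1+0.1139)^5 + 4.2160/(1+0.1139)^6 + 68.1447/(1+0.1139)^6 = 46.3859

£46.39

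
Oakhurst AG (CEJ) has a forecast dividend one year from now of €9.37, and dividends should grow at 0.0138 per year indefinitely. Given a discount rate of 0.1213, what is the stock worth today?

€87.16

Gordon growth model: P₀ = D₁/(r − g), with D₁ = 9.37 given directly.
P₀ = 9.3700 / (0.1213 − 0.0138) = 9.3700 / 0.1075 = 87.1628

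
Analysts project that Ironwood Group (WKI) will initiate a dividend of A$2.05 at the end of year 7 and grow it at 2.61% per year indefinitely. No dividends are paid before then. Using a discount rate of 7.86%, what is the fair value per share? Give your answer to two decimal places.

Deferred-dividend DDM. At t=6 the remaining stream is a growing perpetuity with first payment D_7 = 2.05.
V_6 = D_7/(r−g) = 2.05/(0.0786−0.0261) = 39.0476
P₀ = V_6/(1+r)^6 = 39.0476/(1+0.0786)^6 = 24.7989

A$24.80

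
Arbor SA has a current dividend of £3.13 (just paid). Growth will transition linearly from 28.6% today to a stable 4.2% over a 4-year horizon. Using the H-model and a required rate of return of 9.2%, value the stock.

£95.78

H-model: P₀ = D₀[(1+g_L) + H(g_S−g_L)]/(r−g_L), with H = 4/2 = 2.
P₀ = 3.13 × [(1+0.042) + 2×(0.286−0.042)] / (0.092−0.042)
   = 3.13 × 1.5300 / 0.05 = 95.7780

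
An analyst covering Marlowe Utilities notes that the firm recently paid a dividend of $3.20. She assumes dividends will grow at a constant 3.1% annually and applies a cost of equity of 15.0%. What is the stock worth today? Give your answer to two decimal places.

Gordon growth model: P₀ = D₁/(r − g). D₁ = 3.20 × (1 + 0.031) = 3.2992.
P₀ = 3.2992 / (0.15 − 0.031) = 3.2992 / 0.119 = 27.7244

$27.72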